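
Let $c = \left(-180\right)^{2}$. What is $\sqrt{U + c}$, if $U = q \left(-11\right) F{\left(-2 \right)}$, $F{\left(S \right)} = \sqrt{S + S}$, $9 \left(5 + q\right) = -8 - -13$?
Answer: $\frac{4 \sqrt{18225 + 55 i}}{3} \approx 180.0 + 0.2716 i$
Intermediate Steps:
$q = - \frac{40}{9}$ ($q = -5 + \frac{-8 - -13}{9} = -5 + \frac{-8 + 13}{9} = -5 + \frac{1}{9} \cdot 5 = -5 + \frac{5}{9} = - \frac{40}{9} \approx -4.4444$)
$c = 32400$
$F{\left(S \right)} = \sqrt{2} \sqrt{S}$ ($F{\left(S \right)} = \sqrt{2 S} = \sqrt{2} \sqrt{S}$)
$U = \frac{880 i}{9}$ ($U = \left(- \frac{40}{9}\right) \left(-11\right) \sqrt{2} \sqrt{-2} = \frac{440 \sqrt{2} i \sqrt{2}}{9} = \frac{440 \cdot 2 i}{9} = \frac{880 i}{9} \approx 97.778 i$)
$\sqrt{U + c} = \sqrt{\frac{880 i}{9} + 32400} = \sqrt{32400 + \frac{880 i}{9}}$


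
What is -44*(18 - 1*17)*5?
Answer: -220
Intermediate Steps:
-44*(18 - 1*17)*5 = -44*(18 - 17)*5 = -44*1*5 = -44*5 = -220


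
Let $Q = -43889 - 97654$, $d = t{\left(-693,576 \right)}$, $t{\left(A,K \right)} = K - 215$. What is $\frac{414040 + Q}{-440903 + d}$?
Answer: $- \frac{272497}{440542} \approx -0.61855$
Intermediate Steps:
$t{\left(A,K \right)} = -215 + K$
$d = 361$ ($d = -215 + 576 = 361$)
$Q = -141543$ ($Q = -43889 - 97654 = -141543$)
$\frac{414040 + Q}{-440903 + d} = \frac{414040 - 141543}{-440903 + 361} = \frac{272497}{-440542} = 272497 \left(- \frac{1}{440542}\right) = - \frac{272497}{440542}$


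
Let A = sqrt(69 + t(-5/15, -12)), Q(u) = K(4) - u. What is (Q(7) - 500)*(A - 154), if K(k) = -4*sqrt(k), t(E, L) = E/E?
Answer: 79310 - 515*sqrt(70) ≈ 75001.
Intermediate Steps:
t(E, L) = 1
Q(u) = -8 - u (Q(u) = -4*sqrt(4) - u = -4*2 - u = -8 - u)
A = sqrt(70) (A = sqrt(69 + 1) = sqrt(70) ≈ 8.3666)
(Q(7) - 500)*(A - 154) = ((-8 - 1*7) - 500)*(sqrt(70) - 154) = ((-8 - 7) - 500)*(-154 + sqrt(70)) = (-15 - 500)*(-154 + sqrt(70)) = -515*(-154 + sqrt(70)) = 79310 - 515*sqrt(70)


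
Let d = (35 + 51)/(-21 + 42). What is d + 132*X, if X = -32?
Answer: -88618/21 ≈ -4219.9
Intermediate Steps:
d = 86/21 ≈ 4.0952
d + 132*X = 86/21 + 132*(-32) = 86/21 - 4224 = -88618/21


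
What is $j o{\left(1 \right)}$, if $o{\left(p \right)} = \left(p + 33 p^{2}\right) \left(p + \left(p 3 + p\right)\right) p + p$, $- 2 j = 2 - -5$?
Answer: $- \frac{1197}{2} \approx -598.5$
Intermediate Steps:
$j = - \frac{7}{2}$ ($j = - \frac{2 - -5}{2} = - \frac{2 + 5}{2} = \left(- \frac{1}{2}\right) 7 = - \frac{7}{2} \approx -3.5$)
$o{\left(p \right)} = p + 5 p^{2} \left(p + 33 p^{2}\right)$ ($o{\left(p \right)} = \left(p + 33 p^{2}\right) \left(p + \left(3 p + p\right)\right) p + p = \left(p + 33 p^{2}\right) \left(p + 4 p\right) p + p = \left(p + 33 p^{2}\right) 5 p p + p = 5 p \left(p + 33 p^{2}\right) p + p = 5 p^{2} \left(p + 33 p^{2}\right) + p = p + 5 p^{2} \left(p + 33 p^{2}\right)$)
$j o{\left(1 \right)} = - \frac{7 \left(1 + 5 \cdot 1^{3} + 165 \cdot 1^{4}\right)}{2} = - \frac{7 \left(1 + 5 \cdot 1 + 165 \cdot 1\right)}{2} = - \frac{7 \left(1 + 5 + 165\right)}{2} = \left(- \frac{7}{2}\right) 171 = - \frac{1197}{2}$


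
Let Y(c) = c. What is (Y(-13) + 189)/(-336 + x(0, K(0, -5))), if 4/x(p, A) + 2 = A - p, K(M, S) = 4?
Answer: -88/167 ≈ -0.52695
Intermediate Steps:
x(p, A) = 4/(-2 + A - p) (x(p, A) = 4/(-2 + (A - p)) = 4/(-2 + A - p))
(Y(-13) + 189)/(-336 + x(0, K(0, -5))) = (-13 + 189)/(-336 - 4/(2 + 0 - 1*4)) = 176/(-336 - 4/(2 + 0 - 4)) = 176/(-336 - 4/(-2)) = 176/(-336 - 4*(-1/2)) = 176/(-336 + 2) = 176/(-334) = 176*(-1/334) = -88/167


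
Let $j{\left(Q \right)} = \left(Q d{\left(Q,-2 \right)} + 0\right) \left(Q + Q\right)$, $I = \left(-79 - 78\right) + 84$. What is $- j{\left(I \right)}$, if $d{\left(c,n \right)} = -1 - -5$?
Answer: $-42632$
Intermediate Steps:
$d{\left(c,n \right)} = 4$ ($d{\left(c,n \right)} = -1 + 5 = 4$)
$I = -73$ ($I = -157 + 84 = -73$)
$j{\left(Q \right)} = 8 Q^{2}$ ($j{\left(Q \right)} = \left(Q 4 + 0\right) \left(Q + Q\right) = \left(4 Q + 0\right) 2 Q = 4 Q 2 Q = 8 Q^{2}$)
$- j{\left(I \right)} = - 8 \left(-73\right)^{2} = - 8 \cdot 5329 = \left(-1\right) 42632 = -42632$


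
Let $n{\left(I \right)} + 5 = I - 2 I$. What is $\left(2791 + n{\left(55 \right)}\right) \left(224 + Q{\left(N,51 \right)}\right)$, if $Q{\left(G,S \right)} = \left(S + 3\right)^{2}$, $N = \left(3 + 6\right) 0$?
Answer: $8575340$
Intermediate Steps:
$N = 0$ ($N = 9 \cdot 0 = 0$)
$n{\left(I \right)} = -5 - I$ ($n{\left(I \right)} = -5 + \left(I - 2 I\right) = -5 - I$)
$Q{\left(G,S \right)} = \left(3 + S\right)^{2}$
$\left(2791 + n{\left(55 \right)}\right) \left(224 + Q{\left(N,51 \right)}\right) = \left(2791 - 60\right) \left(224 + \left(3 + 51\right)^{2}\right) = \left(2791 - 60\right) \left(224 + 54^{2}\right) = \left(2791 - 60\right) \left(224 + 2916\right) = 2731 \cdot 3140 = 8575340$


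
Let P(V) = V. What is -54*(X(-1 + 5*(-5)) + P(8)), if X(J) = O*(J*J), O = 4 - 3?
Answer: -36936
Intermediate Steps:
O = 1
X(J) = J² (X(J) = 1*(J*J) = 1*J² = J²)
-54*(X(-1 + 5*(-5)) + P(8)) = -54*((-1 + 5*(-5))² + 8) = -54*((-1 - 25)² + 8) = -54*((-26)² + 8) = -54*(676 + 8) = -54*684 = -36936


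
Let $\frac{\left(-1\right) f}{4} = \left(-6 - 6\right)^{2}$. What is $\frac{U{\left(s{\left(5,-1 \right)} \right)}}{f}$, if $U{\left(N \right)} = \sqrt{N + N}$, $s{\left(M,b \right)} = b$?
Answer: $- \frac{i \sqrt{2}}{576} \approx - 0.0024552 i$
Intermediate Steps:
$U{\left(N \right)} = \sqrt{2} \sqrt{N}$ ($U{\left(N \right)} = \sqrt{2 N} = \sqrt{2} \sqrt{N}$)
$f = -576$ ($f = - 4 \left(-6 - 6\right)^{2} = - 4 \left(-12\right)^{2} = \left(-4\right) 144 = -576$)
$\frac{U{\left(s{\left(5,-1 \right)} \right)}}{f} = \frac{\sqrt{2} \sqrt{-1}}{-576} = \sqrt{2} i \left(- \frac{1}{576}\right) = i \sqrt{2} \left(- \frac{1}{576}\right) = - \frac{i \sqrt{2}}{576}$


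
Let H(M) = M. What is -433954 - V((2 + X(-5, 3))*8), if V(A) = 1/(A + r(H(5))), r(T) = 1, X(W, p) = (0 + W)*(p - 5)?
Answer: -42093539/97 ≈ -4.3395e+5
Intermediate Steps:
X(W, p) = W*(-5 + p)
V(A) = 1/(1 + A) (V(A) = 1/(A + 1) = 1/(1 + A))
-433954 - V((2 + X(-5, 3))*8) = -433954 - 1/(1 + (2 - 5*(-5 + 3))*8) = -433954 - 1/(1 + (2 - 5*(-2))*8) = -433954 - 1/(1 + (2 + 10)*8) = -433954 - 1/(1 + 12*8) = -433954 - 1/(1 + 96) = -433954 - 1/97 = -42093539/97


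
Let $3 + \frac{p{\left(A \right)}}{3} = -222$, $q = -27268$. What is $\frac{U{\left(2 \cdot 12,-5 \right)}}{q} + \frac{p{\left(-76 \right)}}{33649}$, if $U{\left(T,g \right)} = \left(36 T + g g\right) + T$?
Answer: $- \frac{49127437}{917540932} \approx -0.053542$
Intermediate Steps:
$p{\left(A \right)} = -675$ ($p{\left(A \right)} = -9 + 3 \left(-222\right) = -9 - 666 = -675$)
$U{\left(T,g \right)} = g^{2} + 37 T$ ($U{\left(T,g \right)} = \left(36 T + g^{2}\right) + T = \left(g^{2} + 36 T\right) + T = g^{2} + 37 T$)
$\frac{U{\left(2 \cdot 12,-5 \right)}}{q} + \frac{p{\left(-76 \right)}}{33649} = \frac{\left(-5\right)^{2} + 37 \cdot 2 \cdot 12}{-27268} - \frac{675}{33649} = \left(25 + 37 \cdot 24\right) \left(- \frac{1}{27268}\right) - \frac{675}{33649} = \left(25 + 888\right) \left(- \frac{1}{27268}\right) - \frac{675}{33649} = 913 \left(- \frac{1}{27268}\right) - \frac{675}{33649} = - \frac{913}{27268} - \frac{675}{33649} = - \frac{49127437}{917540932}$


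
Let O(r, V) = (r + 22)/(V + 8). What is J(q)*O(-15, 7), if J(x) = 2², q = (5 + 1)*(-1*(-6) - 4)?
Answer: 28/15 ≈ 1.8667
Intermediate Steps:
O(r, V) = (22 + r)/(8 + V)
q = 12 (q = 6*(6 - 4) = 6*2 = 12)
J(x) = 4
J(q)*O(-15, 7) = 4*((22 - 15)/(8 + 7)) = 4*(7/15) = 28/15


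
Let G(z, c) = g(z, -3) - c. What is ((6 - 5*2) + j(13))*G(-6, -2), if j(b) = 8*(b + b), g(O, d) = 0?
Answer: 408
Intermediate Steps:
j(b) = 16*b (j(b) = 8*(2*b) = 16*b)
G(z, c) = -c (G(z, c) = 0 - c = -c)
((6 - 5*2) + j(13))*G(-6, -2) = ((6 - 5*2) + 16*13)*(-1*(-2)) = ((6 - 10) + 208)*2 = (-4 + 208)*2 = 204*2 = 408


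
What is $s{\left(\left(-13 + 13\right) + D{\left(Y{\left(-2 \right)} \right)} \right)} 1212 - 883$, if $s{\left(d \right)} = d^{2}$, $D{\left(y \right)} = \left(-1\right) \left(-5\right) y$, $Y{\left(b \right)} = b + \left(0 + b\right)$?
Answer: $483917$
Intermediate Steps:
$Y{\left(b \right)} = 2 b$ ($Y{\left(b \right)} = b + b = 2 b$)
$D{\left(y \right)} = 5 y$
$s{\left(\left(-13 + 13\right) + D{\left(Y{\left(-2 \right)} \right)} \right)} 1212 - 883 = \left(\left(-13 + 13\right) + 5 \cdot 2 \left(-2\right)\right)^{2} \cdot 1212 - 883 = \left(0 + 5 \left(-4\right)\right)^{2} \cdot 1212 - 883 = \left(0 - 20\right)^{2} \cdot 1212 - 883 = \left(-20\right)^{2} \cdot 1212 - 883 = 400 \cdot 1212 - 883 = 484800 - 883 = 483917$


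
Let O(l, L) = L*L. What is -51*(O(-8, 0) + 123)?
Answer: -6273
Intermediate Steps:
O(l, L) = L²
-51*(O(-8, 0) + 123) = -51*(0² + 123) = -51*(0 + 123) = -51*123 = -6273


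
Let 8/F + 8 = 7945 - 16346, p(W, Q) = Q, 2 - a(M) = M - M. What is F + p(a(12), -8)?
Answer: -67280/8409 ≈ -8.0009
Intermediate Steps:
a(M) = 2 (a(M) = 2 - (M - M) = 2 - 1*0 = 2 + 0 = 2)
F = -8/8409 (F = 8/(-8 + (7945 - 16346)) = 8/(-8 - 8401) = 8/(-8409) = 8*(-1/8409) = -8/8409 ≈ -0.00095136)
F + p(a(12), -8) = -8/8409 - 8 = -67280/8409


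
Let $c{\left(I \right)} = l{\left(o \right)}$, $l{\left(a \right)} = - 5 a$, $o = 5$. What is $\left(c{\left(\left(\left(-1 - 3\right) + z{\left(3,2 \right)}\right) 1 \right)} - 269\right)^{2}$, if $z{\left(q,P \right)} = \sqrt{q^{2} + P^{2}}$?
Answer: $86436$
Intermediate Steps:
$z{\left(q,P \right)} = \sqrt{P^{2} + q^{2}}$
$c{\left(I \right)} = -25$ ($c{\left(I \right)} = \left(-5\right) 5 = -25$)
$\left(c{\left(\left(\left(-1 - 3\right) + z{\left(3,2 \right)}\right) 1 \right)} - 269\right)^{2} = \left(-25 - 269\right)^{2} = \left(-294\right)^{2} = 86436$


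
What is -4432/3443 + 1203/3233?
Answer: -10186727/11131219 ≈ -0.91515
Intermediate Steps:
-4432/3443 + 1203/3233 = -10186727/11131219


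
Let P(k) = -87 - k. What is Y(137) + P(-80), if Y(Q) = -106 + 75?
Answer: -38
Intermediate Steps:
Y(Q) = -31
Y(137) + P(-80) = -31 + (-87 - 1*(-80)) = -31 + (-87 + 80) = -31 - 7 = -38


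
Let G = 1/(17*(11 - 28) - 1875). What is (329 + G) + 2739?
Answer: 6639151/2164 ≈ 3068.0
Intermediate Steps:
G = -1/2164 (G = 1/(17*(-17) - 1875) = 1/(-289 - 1875) = 1/(-2164) = -1/2164 ≈ -0.00046211)
(329 + G) + 2739 = (329 - 1/2164) + 2739 = 711955/2164 + 2739 = 6639151/2164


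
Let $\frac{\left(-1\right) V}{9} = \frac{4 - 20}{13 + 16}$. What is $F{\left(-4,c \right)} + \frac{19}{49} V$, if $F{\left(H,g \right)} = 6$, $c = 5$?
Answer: $\frac{11262}{1421} \approx 7.9254$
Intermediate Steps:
$V = \frac{144}{29}$ ($V = - 9 \frac{4 - 20}{13 + 16} = - 9 \frac{4 - 20}{29} = - 9 \left(4 - 20\right) \frac{1}{29} = - 9 \left(\left(-16\right) \frac{1}{29}\right) = \left(-9\right) \left(- \frac{16}{29}\right) = \frac{144}{29} \approx 4.9655$)
$F{\left(-4,c \right)} + \frac{19}{49} V = 6 + \frac{19}{49} \cdot \frac{144}{29} = 6 + \frac{2736}{1421} = \frac{11262}{1421}$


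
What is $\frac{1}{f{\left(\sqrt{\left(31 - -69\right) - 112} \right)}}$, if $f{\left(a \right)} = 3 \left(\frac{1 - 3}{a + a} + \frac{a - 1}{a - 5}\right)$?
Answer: $\frac{2 \left(- 6 i + 5 \sqrt{3}\right)}{3 \left(- 7 i + 4 \sqrt{3}\right)} \approx 0.70103 + 0.13095 i$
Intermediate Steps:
$f{\left(a \right)} = - \frac{3}{a} + \frac{3 \left(-1 + a\right)}{-5 + a}$ ($f{\left(a \right)} = 3 \left(- \frac{2}{2 a} + \frac{-1 + a}{-5 + a}\right) = 3 \left(- 2 \frac{1}{2 a} + \frac{-1 + a}{-5 + a}\right) = 3 \left(- \frac{1}{a} + \frac{-1 + a}{-5 + a}\right) = - \frac{3}{a} + \frac{3 \left(-1 + a\right)}{-5 + a}$)
$\frac{1}{f{\left(\sqrt{\left(31 - -69\right) - 112} \right)}} = \frac{1}{3 \frac{1}{\sqrt{\left(31 - -69\right) - 112}} \frac{1}{-5 + \sqrt{\left(31 - -69\right) - 112}} \left(5 + \left(\sqrt{\left(31 - -69\right) - 112}\right)^{2} - 2 \sqrt{\left(31 - -69\right) - 112}\right)} = \frac{1}{3 \frac{1}{\sqrt{\left(31 + 69\right) - 112}} \frac{1}{-5 + \sqrt{\left(31 + 69\right) - 112}} \left(5 + \left(\sqrt{\left(31 + 69\right) - 112}\right)^{2} - 2 \sqrt{\left(31 + 69\right) - 112}\right)} = \frac{1}{3 \frac{1}{\sqrt{100 - 112}} \frac{1}{-5 + \sqrt{100 - 112}} \left(5 + \left(\sqrt{100 - 112}\right)^{2} - 2 \sqrt{100 - 112}\right)} = \frac{1}{3 \frac{1}{\sqrt{-12}} \frac{1}{-5 + \sqrt{-12}} \left(5 + \left(\sqrt{-12}\right)^{2} - 2 \sqrt{-12}\right)} = \frac{1}{3 \frac{1}{2 i \sqrt{3}} \frac{1}{-5 + 2 i \sqrt{3}} \left(5 + \left(2 i \sqrt{3}\right)^{2} - 2 \cdot 2 i \sqrt{3}\right)} = \frac{1}{3 \left(- \frac{i \sqrt{3}}{6}\right) \frac{1}{-5 + 2 i \sqrt{3}} \left(5 - 12 - 4 i \sqrt{3}\right)} = \frac{1}{3 \left(- \frac{i \sqrt{3}}{6}\right) \frac{1}{-5 + 2 i \sqrt{3}} \left(-7 - 4 i \sqrt{3}\right)} = \frac{1}{\left(- \frac{1}{2}\right) i \sqrt{3} \frac{1}{-5 + 2 i \sqrt{3}} \left(-7 - 4 i \sqrt{3}\right)} = \frac{2 i \sqrt{3} \left(-5 + 2 i \sqrt{3}\right)}{3 \left(-7 - 4 i \sqrt{3}\right)}$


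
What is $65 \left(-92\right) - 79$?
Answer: $-6059$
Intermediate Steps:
$65 \left(-92\right) - 79 = -5980 - 79 = -6059$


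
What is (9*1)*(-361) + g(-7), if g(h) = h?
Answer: -3256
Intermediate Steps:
(9*1)*(-361) + g(-7) = (9*1)*(-361) - 7 = 9*(-361) - 7 = -3249 - 7 = -3256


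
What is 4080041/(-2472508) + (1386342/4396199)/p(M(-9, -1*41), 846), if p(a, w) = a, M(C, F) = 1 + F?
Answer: -1185681954362/715107710335 ≈ -1.6580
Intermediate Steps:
4080041/(-2472508) + (1386342/4396199)/p(M(-9, -1*41), 846) = 4080041/(-2472508) + (1386342/4396199)/(1 - 1*41) = 4080041*(-1/2472508) + (1386342*(1/4396199))/(1 - 41) = -214739/130132 + (1386342/4396199)/(-40) = -214739/130132 + (1386342/4396199)*(-1/40) = -214739/130132 - 693171/87923980 = -1185681954362/715107710335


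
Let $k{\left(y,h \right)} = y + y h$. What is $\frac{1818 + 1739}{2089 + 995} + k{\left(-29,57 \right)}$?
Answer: $- \frac{5183731}{3084} \approx -1680.8$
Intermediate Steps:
$k{\left(y,h \right)} = y + h y$
$\frac{1818 + 1739}{2089 + 995} + k{\left(-29,57 \right)} = \frac{1818 + 1739}{2089 + 995} - 29 \left(1 + 57\right) = \frac{3557}{3084} - 1682 = - \frac{5183731}{3084}$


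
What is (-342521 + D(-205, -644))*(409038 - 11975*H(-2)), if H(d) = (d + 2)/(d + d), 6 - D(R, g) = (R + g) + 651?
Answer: -140020661046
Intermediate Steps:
D(R, g) = -645 - R - g (D(R, g) = 6 - ((R + g) + 651) = 6 - (651 + R + g) = 6 + (-651 - R - g) = -645 - R - g)
H(d) = (2 + d)/(2*d) (H(d) = (2 + d)/((2*d)) = (2 + d)*(1/(2*d)) = (2 + d)/(2*d))
(-342521 + D(-205, -644))*(409038 - 11975*H(-2)) = (-342521 + (-645 - 1*(-205) - 1*(-644)))*(409038 - 11975*(2 - 2)/(2*(-2))) = (-342521 + (-645 + 205 + 644))*(409038 - 11975*(-1)*0/(2*2)) = (-342521 + 204)*(409038 - 11975*0) = -342317*(409038 + 0) = -342317*409038 = -140020661046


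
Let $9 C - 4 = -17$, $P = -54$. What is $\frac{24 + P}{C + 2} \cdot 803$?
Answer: $-43362$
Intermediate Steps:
$C = - \frac{13}{9}$ ($C = \frac{4}{9} + \frac{1}{9} \left(-17\right) = \frac{4}{9} - \frac{17}{9} = - \frac{13}{9} \approx -1.4444$)
$\frac{24 + P}{C + 2} \cdot 803 = \frac{24 - 54}{- \frac{13}{9} + 2} \cdot 803 = - \frac{30}{\frac{5}{9}} \cdot 803 = \left(-30\right) \frac{9}{5} \cdot 803 = \left(-54\right) 803 = -43362$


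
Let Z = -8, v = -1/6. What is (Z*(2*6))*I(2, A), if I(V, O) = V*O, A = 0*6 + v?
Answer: 32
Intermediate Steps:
v = -1/6 (v = -1*1/6 = -1/6 ≈ -0.16667)
A = -1/6 (A = 0*6 - 1/6 = 0 - 1/6 = -1/6 ≈ -0.16667)
I(V, O) = O*V
(Z*(2*6))*I(2, A) = (-16*6)*(-1/6*2) = -8*12*(-1/3) = -96*(-1/3) = 32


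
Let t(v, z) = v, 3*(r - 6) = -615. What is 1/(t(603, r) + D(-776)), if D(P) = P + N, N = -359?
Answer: -1/532 ≈ -0.0018797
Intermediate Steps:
r = -199 (r = 6 + (1/3)*(-615) = 6 - 205 = -199)
D(P) = -359 + P (D(P) = P - 359 = -359 + P)
1/(t(603, r) + D(-776)) = 1/(603 + (-359 - 776)) = 1/(603 - 1135) = 1/(-532) = -1/532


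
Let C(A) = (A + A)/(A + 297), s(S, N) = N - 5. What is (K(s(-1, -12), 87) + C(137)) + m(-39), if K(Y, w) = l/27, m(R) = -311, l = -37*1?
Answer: -1826479/5859 ≈ -311.74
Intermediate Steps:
l = -37
s(S, N) = -5 + N
C(A) = 2*A/(297 + A) (C(A) = (2*A)/(297 + A) = 2*A/(297 + A))
K(Y, w) = -37/27
(K(s(-1, -12), 87) + C(137)) + m(-39) = (-37/27 + 2*137/(297 + 137)) - 311 = (-37/27 + 2*137/434) - 311 = (-37/27 + 2*137*(1/434)) - 311 = (-37/27 + 137/217) - 311 = -4330/5859 - 311 = -1826479/5859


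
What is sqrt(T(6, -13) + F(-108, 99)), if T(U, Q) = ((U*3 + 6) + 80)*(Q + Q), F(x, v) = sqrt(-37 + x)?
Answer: sqrt(-2704 + I*sqrt(145)) ≈ 0.1158 + 52.0*I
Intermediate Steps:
T(U, Q) = 2*Q*(86 + 3*U) (T(U, Q) = ((3*U + 6) + 80)*(2*Q) = ((6 + 3*U) + 80)*(2*Q) = (86 + 3*U)*(2*Q) = 2*Q*(86 + 3*U))
sqrt(T(6, -13) + F(-108, 99)) = sqrt(2*(-13)*(86 + 3*6) + sqrt(-37 - 108)) = sqrt(2*(-13)*(86 + 18) + sqrt(-145)) = sqrt(2*(-13)*104 + I*sqrt(145)) = sqrt(-2704 + I*sqrt(145))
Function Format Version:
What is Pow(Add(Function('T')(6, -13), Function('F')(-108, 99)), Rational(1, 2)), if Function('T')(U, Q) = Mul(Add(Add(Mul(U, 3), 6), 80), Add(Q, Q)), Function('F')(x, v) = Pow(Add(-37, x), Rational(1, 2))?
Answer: Pow(Add(-2704, Mul(I, Pow(145, Rational(1, 2)))), Rational(1, 2)) ≈ Add(0.1158, Mul(52.000, I))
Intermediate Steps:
Function('T')(U, Q) = Mul(2, Q, Add(86, Mul(3, U))) (Function('T')(U, Q) = Mul(Add(Add(Mul(3, U), 6), 80), Mul(2, Q)) = Mul(Add(Add(6, Mul(3, U)), 80), Mul(2, Q)) = Mul(Add(86, Mul(3, U)), Mul(2, Q)) = Mul(2, Q, Add(86, Mul(3, U))))
Pow(Add(Function('T')(6, -13), Function('F')(-108, 99)), Rational(1, 2)) = Pow(Add(Mul(2, -13, Add(86, Mul(3, 6))), Pow(Add(-37, -108), Rational(1, 2))), Rational(1, 2)) = Pow(Add(Mul(2, -13, Add(86, 18)), Pow(-145, Rational(1, 2))), Rational(1, 2)) = Pow(Add(Mul(2, -13, 104), Mul(I, Pow(145, Rational(1, 2)))), Rational(1, 2)) = Pow(Add(-2704, Mul(I, Pow(145, Rational(1, 2)))), Rational(1, 2))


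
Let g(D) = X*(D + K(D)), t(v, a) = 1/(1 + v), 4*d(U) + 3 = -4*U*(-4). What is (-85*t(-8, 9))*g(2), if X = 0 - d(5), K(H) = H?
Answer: -935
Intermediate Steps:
d(U) = -¾ + 4*U (d(U) = -¾ + (-4*U*(-4))/4 = -¾ + (16*U)/4 = -¾ + 4*U)
X = -77/4 (X = 0 - (-¾ + 4*5) = 0 - (-¾ + 20) = 0 - 1*77/4 = 0 - 77/4 = -77/4 ≈ -19.250)
g(D) = -77*D/2 (g(D) = -77*(D + D)/4 = -77*D/2)
(-85*t(-8, 9))*g(2) = (-85/(1 - 8))*(-77/2*2) = -85/(-7)*(-77) = -85*(-⅐)*(-77) = (85/7)*(-77) = -935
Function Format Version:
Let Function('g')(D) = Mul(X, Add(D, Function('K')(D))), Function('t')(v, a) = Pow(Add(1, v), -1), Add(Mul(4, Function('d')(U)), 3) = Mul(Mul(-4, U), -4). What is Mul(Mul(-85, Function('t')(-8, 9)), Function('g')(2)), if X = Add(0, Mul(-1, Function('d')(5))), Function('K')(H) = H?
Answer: -935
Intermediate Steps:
Function('d')(U) = Add(Rational(-3, 4), Mul(4, U)) (Function('d')(U) = Add(Rational(-3, 4), Mul(Rational(1, 4), Mul(Mul(-4, U), -4))) = Add(Rational(-3, 4), Mul(Rational(1, 4), Mul(16, U))) = Add(Rational(-3, 4), Mul(4, U)))
X = Rational(-77, 4) (X = Add(0, Mul(-1, Add(Rational(-3, 4), Mul(4, 5)))) = Add(0, Mul(-1, Add(Rational(-3, 4), 20))) = Add(0, Mul(-1, Rational(77, 4))) = Add(0, Rational(-77, 4)) = Rational(-77, 4) ≈ -19.250)
Function('g')(D) = Mul(Rational(-77, 2), D) (Function('g')(D) = Mul(Rational(-77, 4), Add(D, D)) = Mul(Rational(-77, 4), Mul(2, D)) = Mul(Rational(-77, 2), D))
Mul(Mul(-85, Function('t')(-8, 9)), Function('g')(2)) = Mul(Mul(-85, Pow(Add(1, -8), -1)), Mul(Rational(-77, 2), 2)) = Mul(Mul(-85, Pow(-7, -1)), -77) = Mul(Mul(-85, Rational(-1, 7)), -77) = Mul(Rational(85, 7), -77) = -935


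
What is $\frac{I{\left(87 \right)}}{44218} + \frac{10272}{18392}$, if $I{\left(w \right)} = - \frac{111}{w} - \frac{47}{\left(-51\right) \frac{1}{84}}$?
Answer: $\frac{28076817581}{50116990726} \approx 0.56023$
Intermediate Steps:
$I{\left(w \right)} = \frac{1316}{17} - \frac{111}{w}$ ($I{\left(w \right)} = - \frac{111}{w} - \frac{47}{\left(-51\right) \frac{1}{84}} = - \frac{111}{w} - \frac{47}{- \frac{17}{28}} = - \frac{111}{w} - - \frac{1316}{17} = - \frac{111}{w} + \frac{1316}{17} = \frac{1316}{17} - \frac{111}{w}$)
$\frac{I{\left(87 \right)}}{44218} + \frac{10272}{18392} = \frac{\frac{1316}{17} - \frac{111}{87}}{44218} + \frac{10272}{18392} = \left(\frac{1316}{17} - \frac{37}{29}\right) \frac{1}{44218} + 10272 \cdot \frac{1}{18392} = \left(\frac{1316}{17} - \frac{37}{29}\right) \frac{1}{44218} + \frac{1284}{2299} = \frac{37535}{493} \cdot \frac{1}{44218} + \frac{1284}{2299} = \frac{37535}{21799474} + \frac{1284}{2299} = \frac{28076817581}{50116990726}$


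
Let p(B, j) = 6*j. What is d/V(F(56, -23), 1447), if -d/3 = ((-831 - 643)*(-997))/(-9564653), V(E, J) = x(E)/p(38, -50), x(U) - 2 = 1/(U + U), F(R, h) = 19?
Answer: -4569051600/66952571 ≈ -68.243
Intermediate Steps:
x(U) = 2 + 1/(2*U) (x(U) = 2 + 1/(U + U) = 2 + 1/(2*U))
V(E, J) = -1/150 - 1/(600*E) (V(E, J) = (2 + 1/(2*E))/((6*(-50))) = (2 + 1/(2*E))/(-300) = (2 + 1/(2*E))*(-1/300) = -1/150 - 1/(600*E))
d = 4408734/9564653 (d = -3*(-831 - 643)*(-997)/(-9564653) = -3*(-1474*(-997))*(-1)/9564653 = -4408734*(-1)/9564653 = -3*(-1469578/9564653) = 4408734/9564653 ≈ 0.46094)
d/V(F(56, -23), 1447) = 4408734/(9564653*(((1/600)*(-1 - 4*19)/19))) = 4408734/(9564653*(((1/600)*(1/19)*(-1 - 76)))) = 4408734/(9564653*(((1/600)*(1/19)*(-77)))) = 4408734/(9564653*(-77/11400)) = (4408734/9564653)*(-11400/77) = -4569051600/66952571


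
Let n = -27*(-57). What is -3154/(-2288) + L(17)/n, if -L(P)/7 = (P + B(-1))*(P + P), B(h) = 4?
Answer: -1096903/586872 ≈ -1.8691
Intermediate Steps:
n = 1539
L(P) = -14*P*(4 + P) (L(P) = -7*(P + 4)*(P + P) = -7*(4 + P)*2*P = -14*P*(4 + P))
-3154/(-2288) + L(17)/n = -3154/(-2288) - 14*17*(4 + 17)/1539 = -3154*(-1/2288) - 14*17*21*(1/1539) = 1577/1144 - 4998*1/1539 = 1577/1144 - 1666/513 = -1096903/586872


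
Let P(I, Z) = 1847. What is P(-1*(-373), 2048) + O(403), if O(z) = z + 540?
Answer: 2790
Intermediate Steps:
O(z) = 540 + z
P(-1*(-373), 2048) + O(403) = 1847 + (540 + 403) = 1847 + 943 = 2790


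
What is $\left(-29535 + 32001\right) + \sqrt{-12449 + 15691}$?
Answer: $2466 + \sqrt{3242} \approx 2522.9$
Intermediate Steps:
$\left(-29535 + 32001\right) + \sqrt{-12449 + 15691} = 2466 + \sqrt{3242}$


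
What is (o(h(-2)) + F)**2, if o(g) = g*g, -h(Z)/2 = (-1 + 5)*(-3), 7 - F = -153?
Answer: 541696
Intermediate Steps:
F = 160 (F = 7 - 1*(-153) = 7 + 153 = 160)
h(Z) = 24 (h(Z) = -2*(-1 + 5)*(-3) = -8*(-3) = -2*(-12) = 24)
o(g) = g**2
(o(h(-2)) + F)**2 = (24**2 + 160)**2 = (576 + 160)**2 = 736**2 = 541696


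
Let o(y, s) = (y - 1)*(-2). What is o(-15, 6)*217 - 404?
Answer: 6540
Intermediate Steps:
o(y, s) = 2 - 2*y (o(y, s) = (-1 + y)*(-2) = 2 - 2*y)
o(-15, 6)*217 - 404 = (2 - 2*(-15))*217 - 404 = (2 + 30)*217 - 404 = 32*217 - 404 = 6944 - 404 = 6540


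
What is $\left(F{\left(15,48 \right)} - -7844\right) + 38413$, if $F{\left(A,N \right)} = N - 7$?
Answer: $46298$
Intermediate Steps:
$F{\left(A,N \right)} = -7 + N$
$\left(F{\left(15,48 \right)} - -7844\right) + 38413 = \left(\left(-7 + 48\right) - -7844\right) + 38413 = \left(41 + 7844\right) + 38413 = 7885 + 38413 = 46298$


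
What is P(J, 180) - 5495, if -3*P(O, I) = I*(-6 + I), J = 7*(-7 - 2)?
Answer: -15935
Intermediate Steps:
J = -63 (J = 7*(-9) = -63)
P(O, I) = -I*(-6 + I)/3
P(J, 180) - 5495 = (1/3)*180*(6 - 1*180) - 5495 = (1/3)*180*(6 - 180) - 5495 = (1/3)*180*(-174) - 5495 = -10440 - 5495 = -15935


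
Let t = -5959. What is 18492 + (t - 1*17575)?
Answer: -5042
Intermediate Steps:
18492 + (t - 1*17575) = 18492 + (-5959 - 1*17575) = 18492 + (-5959 - 17575) = 18492 - 23534 = -5042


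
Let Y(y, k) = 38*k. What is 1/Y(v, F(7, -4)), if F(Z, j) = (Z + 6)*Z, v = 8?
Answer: 1/3458 ≈ 0.00028918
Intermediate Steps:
F(Z, j) = Z*(6 + Z) (F(Z, j) = (6 + Z)*Z = Z*(6 + Z))
1/Y(v, F(7, -4)) = 1/(38*(7*(6 + 7))) = 1/(38*(7*13)) = 1/(38*91) = 1/3458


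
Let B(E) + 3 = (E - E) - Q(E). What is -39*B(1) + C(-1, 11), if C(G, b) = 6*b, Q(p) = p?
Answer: 222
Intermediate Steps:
B(E) = -3 - E (B(E) = -3 + ((E - E) - E) = -3 + (0 - E) = -3 - E)
-39*B(1) + C(-1, 11) = -39*(-3 - 1*1) + 6*11 = -39*(-3 - 1) + 66 = -39*(-4) + 66 = 156 + 66 = 222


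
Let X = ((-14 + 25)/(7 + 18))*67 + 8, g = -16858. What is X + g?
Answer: -420513/25 ≈ -16821.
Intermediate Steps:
X = 937/25 (X = (11/25)*67 + 8 = 737/25 + 8 = 937/25 ≈ 37.480)
X + g = 937/25 - 16858 = -420513/25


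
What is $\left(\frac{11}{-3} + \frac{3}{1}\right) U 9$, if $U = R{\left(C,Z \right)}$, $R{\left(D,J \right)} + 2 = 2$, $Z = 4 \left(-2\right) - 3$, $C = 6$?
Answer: $0$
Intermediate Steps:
$Z = -11$ ($Z = -8 - 3 = -11$)
$R{\left(D,J \right)} = 0$ ($R{\left(D,J \right)} = -2 + 2 = 0$)
$U = 0$
$\left(\frac{11}{-3} + \frac{3}{1}\right) U 9 = \left(\frac{11}{-3} + \frac{3}{1}\right) 0 \cdot 9 = \left(11 \left(- \frac{1}{3}\right) + 3 \cdot 1\right) 0 \cdot 9 = \left(- \frac{11}{3} + 3\right) 0 \cdot 9 = \left(- \frac{2}{3}\right) 0 \cdot 9 = 0 \cdot 9 = 0$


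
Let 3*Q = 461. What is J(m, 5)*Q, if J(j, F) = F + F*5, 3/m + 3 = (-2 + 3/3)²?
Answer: 4610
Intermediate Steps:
Q = 461/3 (Q = (⅓)*461 = 461/3 ≈ 153.67)
m = -3/2 (m = 3/(-3 + (-2 + 3/3)²) = 3/(-3 + (-2 + 3*(⅓))²) = 3/(-3 + (-2 + 1)²) = 3/(-3 + (-1)²) = 3/(-3 + 1) = 3/(-2) = 3*(-½) = -3/2 ≈ -1.5000)
J(j, F) = 6*F (J(j, F) = F + 5*F = 6*F)
J(m, 5)*Q = (6*5)*(461/3) = 30*(461/3) = 4610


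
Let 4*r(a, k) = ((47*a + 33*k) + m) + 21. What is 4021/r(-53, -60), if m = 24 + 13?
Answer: -16084/4413 ≈ -3.6447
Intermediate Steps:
m = 37
r(a, k) = 29/2 + 33*k/4 + 47*a/4 (r(a, k) = (((47*a + 33*k) + 37) + 21)/4 = (((33*k + 47*a) + 37) + 21)/4 = ((37 + 33*k + 47*a) + 21)/4 = (58 + 33*k + 47*a)/4 = 29/2 + 33*k/4 + 47*a/4)
4021/r(-53, -60) = 4021/(29/2 + (33/4)*(-60) + (47/4)*(-53)) = 4021/(29/2 - 495 - 2491/4) = 4021/(-4413/4) = 4021*(-4/4413) = -16084/4413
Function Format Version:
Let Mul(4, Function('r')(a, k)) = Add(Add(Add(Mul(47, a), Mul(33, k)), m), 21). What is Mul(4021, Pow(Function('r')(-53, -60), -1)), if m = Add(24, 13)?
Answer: Rational(-16084, 4413) ≈ -3.6447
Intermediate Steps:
m = 37
Function('r')(a, k) = Add(Rational(29, 2), Mul(Rational(33, 4), k), Mul(Rational(47, 4), a)) (Function('r')(a, k) = Mul(Rational(1, 4), Add(Add(Add(Mul(47, a), Mul(33, k)), 37), 21)) = Mul(Rational(1, 4), Add(Add(Add(Mul(33, k), Mul(47, a)), 37), 21)) = Mul(Rational(1, 4), Add(Add(37, Mul(33, k), Mul(47, a)), 21)) = Mul(Rational(1, 4), Add(58, Mul(33, k), Mul(47, a))) = Add(Rational(29, 2), Mul(Rational(33, 4), k), Mul(Rational(47, 4), a)))
Mul(4021, Pow(Function('r')(-53, -60), -1)) = Mul(4021, Pow(Add(Rational(29, 2), Mul(Rational(33, 4), -60), Mul(Rational(47, 4), -53)), -1)) = Mul(4021, Pow(Add(Rational(29, 2), -495, Rational(-2491, 4)), -1)) = Mul(4021, Pow(Rational(-4413, 4), -1)) = Mul(4021, Rational(-4, 4413)) = Rational(-16084, 4413)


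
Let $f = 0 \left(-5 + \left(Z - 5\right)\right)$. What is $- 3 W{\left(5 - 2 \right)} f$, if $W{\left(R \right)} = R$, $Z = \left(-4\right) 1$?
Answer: $0$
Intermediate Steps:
$Z = -4$
$f = 0$ ($f = 0 \left(-5 - 9\right) = 0 \left(-14\right) = 0$)
$- 3 W{\left(5 - 2 \right)} f = - 3 \left(5 - 2\right) 0 = \left(-3\right) 3 \cdot 0 = \left(-9\right) 0 = 0$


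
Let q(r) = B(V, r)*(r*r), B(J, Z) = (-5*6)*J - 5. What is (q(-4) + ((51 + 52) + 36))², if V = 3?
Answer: 1907161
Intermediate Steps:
B(J, Z) = -5 - 30*J (B(J, Z) = -30*J - 5 = -5 - 30*J)
q(r) = -95*r² (q(r) = (-5 - 30*3)*(r*r) = (-5 - 90)*r² = -95*r²)
(q(-4) + ((51 + 52) + 36))² = (-95*(-4)² + ((51 + 52) + 36))² = (-95*16 + (103 + 36))² = (-1520 + 139)² = (-1381)² = 1907161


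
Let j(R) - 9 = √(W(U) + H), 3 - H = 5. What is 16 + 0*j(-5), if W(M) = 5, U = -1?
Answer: 16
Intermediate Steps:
H = -2 (H = 3 - 1*5 = 3 - 5 = -2)
j(R) = 9 + √3 (j(R) = 9 + √(5 - 2) = 9 + √3)
16 + 0*j(-5) = 16 + 0*(9 + √3) = 16 + 0 = 16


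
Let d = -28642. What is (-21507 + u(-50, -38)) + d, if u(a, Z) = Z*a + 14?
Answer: -48235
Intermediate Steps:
u(a, Z) = 14 + Z*a
(-21507 + u(-50, -38)) + d = (-21507 + (14 - 38*(-50))) - 28642 = (-21507 + (14 + 1900)) - 28642 = (-21507 + 1914) - 28642 = -19593 - 28642 = -48235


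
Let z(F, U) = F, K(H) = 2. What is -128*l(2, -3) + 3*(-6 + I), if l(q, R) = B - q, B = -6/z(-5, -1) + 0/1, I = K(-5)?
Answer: 452/5 ≈ 90.400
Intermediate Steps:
I = 2
B = 6/5 (B = -6/(-5) + 0/1 = -6*(-⅕) + 0*1 = 6/5 + 0 = 6/5 ≈ 1.2000)
l(q, R) = 6/5 - q
-128*l(2, -3) + 3*(-6 + I) = -128*(6/5 - 1*2) + 3*(-6 + 2) = -128*(6/5 - 2) + 3*(-4) = -128*(-⅘) - 12 = 512/5 - 12 = 452/5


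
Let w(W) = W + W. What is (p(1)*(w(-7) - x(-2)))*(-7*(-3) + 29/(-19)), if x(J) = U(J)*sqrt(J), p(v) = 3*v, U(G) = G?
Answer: -15540/19 + 2220*I*sqrt(2)/19 ≈ -817.89 + 165.24*I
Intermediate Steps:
x(J) = J**(3/2) (x(J) = J*sqrt(J) = J**(3/2))
w(W) = 2*W
(p(1)*(w(-7) - x(-2)))*(-7*(-3) + 29/(-19)) = ((3*1)*(2*(-7) - (-2)**(3/2)))*(-7*(-3) + 29/(-19)) = (3*(-14 - (-2)*I*sqrt(2)))*(21 + 29*(-1/19)) = (3*(-14 + 2*I*sqrt(2)))*(21 - 29/19) = (-42 + 6*I*sqrt(2))*(370/19) = -15540/19 + 2220*I*sqrt(2)/19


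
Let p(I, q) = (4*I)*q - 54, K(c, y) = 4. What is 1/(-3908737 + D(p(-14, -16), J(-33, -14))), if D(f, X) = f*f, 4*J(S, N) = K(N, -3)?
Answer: -1/3199773 ≈ -3.1252e-7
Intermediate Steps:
J(S, N) = 1 (J(S, N) = (¼)*4 = 1)
p(I, q) = -54 + 4*I*q (p(I, q) = 4*I*q - 54 = -54 + 4*I*q)
D(f, X) = f²
1/(-3908737 + D(p(-14, -16), J(-33, -14))) = 1/(-3908737 + (-54 + 4*(-14)*(-16))²) = 1/(-3908737 + (-54 + 896)²) = 1/(-3908737 + 842²) = 1/(-3908737 + 708964) = 1/(-3199773) = -1/3199773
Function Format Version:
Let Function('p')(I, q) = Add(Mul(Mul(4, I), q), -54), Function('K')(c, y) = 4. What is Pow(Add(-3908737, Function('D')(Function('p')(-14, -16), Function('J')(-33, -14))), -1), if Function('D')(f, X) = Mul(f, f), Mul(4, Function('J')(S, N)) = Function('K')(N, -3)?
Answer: Rational(-1, 3199773) ≈ -3.1252e-7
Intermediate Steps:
Function('J')(S, N) = 1 (Function('J')(S, N) = Mul(Rational(1, 4), 4) = 1)
Function('p')(I, q) = Add(-54, Mul(4, I, q)) (Function('p')(I, q) = Add(Mul(4, I, q), -54) = Add(-54, Mul(4, I, q)))
Function('D')(f, X) = Pow(f, 2)
Pow(Add(-3908737, Function('D')(Function('p')(-14, -16), Function('J')(-33, -14))), -1) = Pow(Add(-3908737, Pow(Add(-54, Mul(4, -14, -16)), 2)), -1) = Pow(Add(-3908737, Pow(Add(-54, 896), 2)), -1) = Pow(Add(-3908737, Pow(842, 2)), -1) = Pow(Add(-3908737, 708964), -1) = Pow(-3199773, -1) = Rational(-1, 3199773)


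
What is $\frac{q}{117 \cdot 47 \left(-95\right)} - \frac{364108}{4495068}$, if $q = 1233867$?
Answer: $- \frac{159347997436}{65229055515} \approx -2.4429$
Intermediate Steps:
$\frac{q}{117 \cdot 47 \left(-95\right)} - \frac{364108}{4495068} = \frac{1233867}{117 \cdot 47 \left(-95\right)} - \frac{364108}{4495068} = \frac{1233867}{5499 \left(-95\right)} - \frac{91027}{1123767} = \frac{1233867}{-522405} - \frac{91027}{1123767} = 1233867 \left(- \frac{1}{522405}\right) - \frac{91027}{1123767} = - \frac{411289}{174135} - \frac{91027}{1123767} = - \frac{159347997436}{65229055515}$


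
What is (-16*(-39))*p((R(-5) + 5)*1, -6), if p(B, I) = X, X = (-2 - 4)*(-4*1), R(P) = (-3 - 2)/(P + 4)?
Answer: 14976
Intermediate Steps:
R(P) = -5/(4 + P)
X = 24 (X = -6*(-4) = 24)
p(B, I) = 24
(-16*(-39))*p((R(-5) + 5)*1, -6) = -16*(-39)*24 = 624*24 = 14976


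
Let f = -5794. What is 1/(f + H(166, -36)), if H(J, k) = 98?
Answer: -1/5696 ≈ -0.00017556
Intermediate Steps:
1/(f + H(166, -36)) = 1/(-5794 + 98) = 1/(-5696) = -1/5696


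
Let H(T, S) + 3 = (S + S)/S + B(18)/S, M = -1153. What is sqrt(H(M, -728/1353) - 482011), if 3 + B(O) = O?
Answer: I*sqrt(63868355642)/364 ≈ 694.29*I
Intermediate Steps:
B(O) = -3 + O
H(T, S) = -1 + 15/S (H(T, S) = -3 + ((S + S)/S + (-3 + 18)/S) = -3 + ((2*S)/S + 15/S) = -3 + (2 + 15/S) = -1 + 15/S)
sqrt(H(M, -728/1353) - 482011) = sqrt((15 - (-728)/1353)/((-728/1353)) - 482011) = sqrt((15 - (-728)/1353)/((-728*1/1353)) - 482011) = sqrt((15 - 1*(-728/1353))/(-728/1353) - 482011) = sqrt(-1353*(15 + 728/1353)/728 - 482011) = sqrt(-1353/728*21023/1353 - 482011) = sqrt(-21023/728 - 482011) = sqrt(-350925031/728) = I*sqrt(63868355642)/364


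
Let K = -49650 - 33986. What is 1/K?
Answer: -1/83636 ≈ -1.1957e-5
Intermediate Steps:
K = -83636
1/K = 1/(-83636) = -1/83636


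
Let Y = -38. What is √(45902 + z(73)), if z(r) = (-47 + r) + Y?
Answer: √45890 ≈ 214.22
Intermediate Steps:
z(r) = -85 + r (z(r) = (-47 + r) - 38 = -85 + r)
√(45902 + z(73)) = √(45902 + (-85 + 73)) = √(45902 - 12) = √45890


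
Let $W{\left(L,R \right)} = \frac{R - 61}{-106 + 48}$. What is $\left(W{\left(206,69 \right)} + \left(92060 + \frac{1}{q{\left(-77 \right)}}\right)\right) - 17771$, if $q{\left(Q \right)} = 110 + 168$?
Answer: $\frac{598916835}{8062} \approx 74289.0$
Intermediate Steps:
$q{\left(Q \right)} = 278$
$W{\left(L,R \right)} = \frac{61}{58} - \frac{R}{58}$ ($W{\left(L,R \right)} = \frac{-61 + R}{-58} = \left(-61 + R\right) \left(- \frac{1}{58}\right) = \frac{61}{58} - \frac{R}{58}$)
$\left(W{\left(206,69 \right)} + \left(92060 + \frac{1}{q{\left(-77 \right)}}\right)\right) - 17771 = \left(\left(\frac{61}{58} - \frac{69}{58}\right) + \left(92060 + \frac{1}{278}\right)\right) - 17771 = \left(- \frac{4}{29} + \frac{25592681}{278}\right) - 17771 = \frac{742186637}{8062} - 17771 = \frac{598916835}{8062}$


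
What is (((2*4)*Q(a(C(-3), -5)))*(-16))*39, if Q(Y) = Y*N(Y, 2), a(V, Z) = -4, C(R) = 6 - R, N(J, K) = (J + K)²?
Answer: 79872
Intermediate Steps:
Q(Y) = Y*(2 + Y)² (Q(Y) = Y*(Y + 2)² = Y*(2 + Y)²)
(((2*4)*Q(a(C(-3), -5)))*(-16))*39 = (((2*4)*(-4*(2 - 4)²))*(-16))*39 = ((8*(-4*(-2)²))*(-16))*39 = ((8*(-4*4))*(-16))*39 = ((8*(-16))*(-16))*39 = -128*(-16)*39 = 2048*39 = 79872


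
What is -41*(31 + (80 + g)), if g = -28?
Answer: -3403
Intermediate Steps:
-41*(31 + (80 + g)) = -41*(31 + (80 - 28)) = -41*(31 + 52) = -41*83 = -3403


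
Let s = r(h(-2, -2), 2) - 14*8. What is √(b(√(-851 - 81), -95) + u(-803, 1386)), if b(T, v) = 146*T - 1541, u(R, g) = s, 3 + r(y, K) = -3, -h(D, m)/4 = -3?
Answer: √(-1659 + 292*I*√233) ≈ 39.35 + 56.634*I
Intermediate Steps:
h(D, m) = 12 (h(D, m) = -4*(-3) = 12)
r(y, K) = -6 (r(y, K) = -3 - 3 = -6)
s = -118 (s = -6 - 14*8 = -6 - 112 = -118)
u(R, g) = -118
b(T, v) = -1541 + 146*T
√(b(√(-851 - 81), -95) + u(-803, 1386)) = √((-1541 + 146*√(-851 - 81)) - 118) = √((-1541 + 146*√(-932)) - 118) = √((-1541 + 146*(2*I*√233)) - 118) = √((-1541 + 292*I*√233) - 118) = √(-1659 + 292*I*√233)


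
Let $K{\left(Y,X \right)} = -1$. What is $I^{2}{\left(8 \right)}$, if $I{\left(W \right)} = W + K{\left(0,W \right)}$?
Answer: $49$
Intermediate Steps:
$I{\left(W \right)} = -1 + W$ ($I{\left(W \right)} = W - 1 = -1 + W$)
$I^{2}{\left(8 \right)} = \left(-1 + 8\right)^{2} = 7^{2} = 49$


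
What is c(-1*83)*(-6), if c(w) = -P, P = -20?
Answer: -120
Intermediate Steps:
c(w) = 20 (c(w) = -1*(-20) = 20)
c(-1*83)*(-6) = 20*(-6) = -120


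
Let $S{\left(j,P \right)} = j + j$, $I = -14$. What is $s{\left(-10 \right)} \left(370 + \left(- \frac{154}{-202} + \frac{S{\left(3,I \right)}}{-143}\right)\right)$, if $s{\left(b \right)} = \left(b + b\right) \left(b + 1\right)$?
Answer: $\frac{963776700}{14443} \approx 66730.0$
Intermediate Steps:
$s{\left(b \right)} = 2 b \left(1 + b\right)$
$S{\left(j,P \right)} = 2 j$
$s{\left(-10 \right)} \left(370 + \left(- \frac{154}{-202} + \frac{S{\left(3,I \right)}}{-143}\right)\right) = 2 \left(-10\right) \left(1 - 10\right) \left(370 + \left(- \frac{154}{-202} + \frac{2 \cdot 3}{-143}\right)\right) = 2 \left(-10\right) \left(-9\right) \left(370 + \left(\left(-154\right) \left(- \frac{1}{202}\right) + 6 \left(- \frac{1}{143}\right)\right)\right) = 180 \left(370 + \left(\frac{77}{101} - \frac{6}{143}\right)\right) = 180 \left(370 + \frac{10405}{14443}\right) = 180 \cdot \frac{5354315}{14443} = \frac{963776700}{14443}$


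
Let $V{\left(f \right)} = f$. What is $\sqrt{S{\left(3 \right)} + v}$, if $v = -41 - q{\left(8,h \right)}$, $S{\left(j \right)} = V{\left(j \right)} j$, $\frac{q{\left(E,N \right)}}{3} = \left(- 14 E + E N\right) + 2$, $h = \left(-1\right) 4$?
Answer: $\sqrt{394} \approx 19.849$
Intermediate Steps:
$h = -4$
$q{\left(E,N \right)} = 6 - 42 E + 3 E N$ ($q{\left(E,N \right)} = 3 \left(\left(- 14 E + E N\right) + 2\right) = 3 \left(2 - 14 E + E N\right) = 6 - 42 E + 3 E N$)
$S{\left(j \right)} = j^{2}$ ($S{\left(j \right)} = j j = j^{2}$)
$v = 385$ ($v = -41 - \left(6 - 336 + 3 \cdot 8 \left(-4\right)\right) = -41 - \left(6 - 336 - 96\right) = -41 - -426 = -41 + 426 = 385$)
$\sqrt{S{\left(3 \right)} + v} = \sqrt{3^{2} + 385} = \sqrt{9 + 385} = \sqrt{394}$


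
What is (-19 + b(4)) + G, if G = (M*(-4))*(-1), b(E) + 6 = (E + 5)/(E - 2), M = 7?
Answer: 15/2 ≈ 7.5000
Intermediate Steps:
b(E) = -6 + (5 + E)/(-2 + E) (b(E) = -6 + (E + 5)/(E - 2) = -6 + (5 + E)/(-2 + E))
G = 28 (G = (7*(-4))*(-1) = -28*(-1) = 28)
(-19 + b(4)) + G = (-19 + (17 - 5*4)/(-2 + 4)) + 28 = (-19 + (17 - 20)/2) + 28 = (-19 + (½)*(-3)) + 28 = (-19 - 3/2) + 28 = -41/2 + 28 = 15/2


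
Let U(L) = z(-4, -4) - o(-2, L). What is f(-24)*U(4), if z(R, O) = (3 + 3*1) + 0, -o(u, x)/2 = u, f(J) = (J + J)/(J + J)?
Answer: 2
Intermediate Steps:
f(J) = 1 (f(J) = (2*J)/((2*J)) = (2*J)*(1/(2*J)) = 1)
o(u, x) = -2*u
z(R, O) = 6 (z(R, O) = (3 + 3) + 0 = 6 + 0 = 6)
U(L) = 2 (U(L) = 6 - (-2)*(-2) = 6 - 1*4 = 6 - 4 = 2)
f(-24)*U(4) = 1*2 = 2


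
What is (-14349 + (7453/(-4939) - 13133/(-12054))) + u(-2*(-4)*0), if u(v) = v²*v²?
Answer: -854288470969/59534706 ≈ -14349.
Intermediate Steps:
u(v) = v⁴
(-14349 + (7453/(-4939) - 13133/(-12054))) + u(-2*(-4)*0) = (-14349 + (7453/(-4939) - 13133/(-12054))) + (-2*(-4)*0)⁴ = (-14349 + (7453*(-1/4939) - 13133*(-1/12054))) + (8*0)⁴ = (-14349 + (-7453/4939 + 13133/12054)) + 0⁴ = (-14349 - 24974575/59534706) + 0 = -854288470969/59534706 + 0 = -854288470969/59534706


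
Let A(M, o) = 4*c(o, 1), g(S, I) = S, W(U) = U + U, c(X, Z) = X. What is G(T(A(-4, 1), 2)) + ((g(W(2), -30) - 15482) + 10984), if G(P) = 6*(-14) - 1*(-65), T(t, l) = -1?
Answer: -4513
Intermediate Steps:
W(U) = 2*U
A(M, o) = 4*o
G(P) = -19 (G(P) = -84 + 65 = -19)
G(T(A(-4, 1), 2)) + ((g(W(2), -30) - 15482) + 10984) = -19 + ((2*2 - 15482) + 10984) = -19 + ((4 - 15482) + 10984) = -19 + (-15478 + 10984) = -19 - 4494 = -4513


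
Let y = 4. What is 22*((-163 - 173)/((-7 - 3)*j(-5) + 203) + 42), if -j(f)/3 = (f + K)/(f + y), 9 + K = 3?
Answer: 485100/533 ≈ 910.13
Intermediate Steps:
K = -6 (K = -9 + 3 = -6)
j(f) = -3*(-6 + f)/(4 + f) (j(f) = -3*(f - 6)/(f + 4) = -3*(-6 + f)/(4 + f))
22*((-163 - 173)/((-7 - 3)*j(-5) + 203) + 42) = 22*((-163 - 173)/((-7 - 3)*(3*(6 - 1*(-5))/(4 - 5)) + 203) + 42) = 22*(-336/(-30*(6 + 5)/(-1) + 203) + 42) = 22*(-336/(-30*(-1)*11 + 203) + 42) = 22*(-336/(-10*(-33) + 203) + 42) = 22*(-336/(330 + 203) + 42) = 22*(-336/533 + 42) = 22*(22050/533) = 485100/533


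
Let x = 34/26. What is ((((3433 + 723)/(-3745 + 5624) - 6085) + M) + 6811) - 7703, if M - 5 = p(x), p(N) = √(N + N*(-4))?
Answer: -13096232/1879 + I*√663/13 ≈ -6969.8 + 1.9807*I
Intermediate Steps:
x = 17/13 (x = 34*(1/26) = 17/13 ≈ 1.3077)
p(N) = √3*√(-N) (p(N) = √(N - 4*N) = √(-3*N) = √3*√(-N))
M = 5 + I*√663/13 (M = 5 + √3*√(-1*17/13) = 5 + √3*√(-17/13) = 5 + √3*(I*√221/13) = 5 + I*√663/13 ≈ 5.0 + 1.9807*I)
((((3433 + 723)/(-3745 + 5624) - 6085) + M) + 6811) - 7703 = ((((3433 + 723)/(-3745 + 5624) - 6085) + (5 + I*√663/13)) + 6811) - 7703 = (((4156/1879 - 6085) + (5 + I*√663/13)) + 6811) - 7703 = ((-11429559/1879 + (5 + I*√663/13)) + 6811) - 7703 = ((-11420164/1879 + I*√663/13) + 6811) - 7703 = (1377705/1879 + I*√663/13) - 7703 = -13096232/1879 + I*√663/13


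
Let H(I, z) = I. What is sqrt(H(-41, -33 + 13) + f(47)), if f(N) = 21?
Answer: 2*I*sqrt(5) ≈ 4.4721*I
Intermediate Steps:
sqrt(H(-41, -33 + 13) + f(47)) = sqrt(-41 + 21) = sqrt(-20) = 2*I*sqrt(5)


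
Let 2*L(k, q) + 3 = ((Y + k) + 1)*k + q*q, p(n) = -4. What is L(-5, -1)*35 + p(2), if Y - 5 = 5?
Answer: -564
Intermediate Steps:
Y = 10 (Y = 5 + 5 = 10)
L(k, q) = -3/2 + q²/2 + k*(11 + k)/2 (L(k, q) = -3/2 + (((10 + k) + 1)*k + q*q)/2 = -3/2 + ((11 + k)*k + q²)/2 = -3/2 + (k*(11 + k) + q²)/2 = -3/2 + (q² + k*(11 + k))/2 = -3/2 + (q²/2 + k*(11 + k)/2) = -3/2 + q²/2 + k*(11 + k)/2)
L(-5, -1)*35 + p(2) = (-3/2 + (½)*(-5)² + (½)*(-1)² + (11/2)*(-5))*35 - 4 = (-3/2 + (½)*25 + (½)*1 - 55/2)*35 - 4 = (-3/2 + 25/2 + ½ - 55/2)*35 - 4 = -16*35 - 4 = -560 - 4 = -564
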